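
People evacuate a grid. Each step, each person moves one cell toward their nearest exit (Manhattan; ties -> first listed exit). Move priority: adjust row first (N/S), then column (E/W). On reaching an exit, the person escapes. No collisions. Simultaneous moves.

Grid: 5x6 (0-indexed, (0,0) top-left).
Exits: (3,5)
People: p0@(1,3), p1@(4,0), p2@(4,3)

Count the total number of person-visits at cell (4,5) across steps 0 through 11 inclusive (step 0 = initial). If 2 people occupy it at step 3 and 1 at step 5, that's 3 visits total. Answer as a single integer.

Step 0: p0@(1,3) p1@(4,0) p2@(4,3) -> at (4,5): 0 [-], cum=0
Step 1: p0@(2,3) p1@(3,0) p2@(3,3) -> at (4,5): 0 [-], cum=0
Step 2: p0@(3,3) p1@(3,1) p2@(3,4) -> at (4,5): 0 [-], cum=0
Step 3: p0@(3,4) p1@(3,2) p2@ESC -> at (4,5): 0 [-], cum=0
Step 4: p0@ESC p1@(3,3) p2@ESC -> at (4,5): 0 [-], cum=0
Step 5: p0@ESC p1@(3,4) p2@ESC -> at (4,5): 0 [-], cum=0
Step 6: p0@ESC p1@ESC p2@ESC -> at (4,5): 0 [-], cum=0
Total visits = 0

Answer: 0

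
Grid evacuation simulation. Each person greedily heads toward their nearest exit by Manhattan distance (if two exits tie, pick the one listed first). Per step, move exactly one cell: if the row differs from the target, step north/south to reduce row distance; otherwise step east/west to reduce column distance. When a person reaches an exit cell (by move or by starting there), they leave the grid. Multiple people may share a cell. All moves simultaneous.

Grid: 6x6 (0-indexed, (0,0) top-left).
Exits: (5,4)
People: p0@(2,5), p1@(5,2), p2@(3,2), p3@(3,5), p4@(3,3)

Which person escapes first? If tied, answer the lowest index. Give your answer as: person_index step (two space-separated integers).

Step 1: p0:(2,5)->(3,5) | p1:(5,2)->(5,3) | p2:(3,2)->(4,2) | p3:(3,5)->(4,5) | p4:(3,3)->(4,3)
Step 2: p0:(3,5)->(4,5) | p1:(5,3)->(5,4)->EXIT | p2:(4,2)->(5,2) | p3:(4,5)->(5,5) | p4:(4,3)->(5,3)
Step 3: p0:(4,5)->(5,5) | p1:escaped | p2:(5,2)->(5,3) | p3:(5,5)->(5,4)->EXIT | p4:(5,3)->(5,4)->EXIT
Step 4: p0:(5,5)->(5,4)->EXIT | p1:escaped | p2:(5,3)->(5,4)->EXIT | p3:escaped | p4:escaped
Exit steps: [4, 2, 4, 3, 3]
First to escape: p1 at step 2

Answer: 1 2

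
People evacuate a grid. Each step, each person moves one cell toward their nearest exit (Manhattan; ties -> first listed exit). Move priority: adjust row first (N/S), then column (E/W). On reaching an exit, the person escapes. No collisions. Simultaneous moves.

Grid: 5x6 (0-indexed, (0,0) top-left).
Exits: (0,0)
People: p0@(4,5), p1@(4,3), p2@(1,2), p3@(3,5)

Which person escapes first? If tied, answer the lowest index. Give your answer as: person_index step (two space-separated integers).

Answer: 2 3

Derivation:
Step 1: p0:(4,5)->(3,5) | p1:(4,3)->(3,3) | p2:(1,2)->(0,2) | p3:(3,5)->(2,5)
Step 2: p0:(3,5)->(2,5) | p1:(3,3)->(2,3) | p2:(0,2)->(0,1) | p3:(2,5)->(1,5)
Step 3: p0:(2,5)->(1,5) | p1:(2,3)->(1,3) | p2:(0,1)->(0,0)->EXIT | p3:(1,5)->(0,5)
Step 4: p0:(1,5)->(0,5) | p1:(1,3)->(0,3) | p2:escaped | p3:(0,5)->(0,4)
Step 5: p0:(0,5)->(0,4) | p1:(0,3)->(0,2) | p2:escaped | p3:(0,4)->(0,3)
Step 6: p0:(0,4)->(0,3) | p1:(0,2)->(0,1) | p2:escaped | p3:(0,3)->(0,2)
Step 7: p0:(0,3)->(0,2) | p1:(0,1)->(0,0)->EXIT | p2:escaped | p3:(0,2)->(0,1)
Step 8: p0:(0,2)->(0,1) | p1:escaped | p2:escaped | p3:(0,1)->(0,0)->EXIT
Step 9: p0:(0,1)->(0,0)->EXIT | p1:escaped | p2:escaped | p3:escaped
Exit steps: [9, 7, 3, 8]
First to escape: p2 at step 3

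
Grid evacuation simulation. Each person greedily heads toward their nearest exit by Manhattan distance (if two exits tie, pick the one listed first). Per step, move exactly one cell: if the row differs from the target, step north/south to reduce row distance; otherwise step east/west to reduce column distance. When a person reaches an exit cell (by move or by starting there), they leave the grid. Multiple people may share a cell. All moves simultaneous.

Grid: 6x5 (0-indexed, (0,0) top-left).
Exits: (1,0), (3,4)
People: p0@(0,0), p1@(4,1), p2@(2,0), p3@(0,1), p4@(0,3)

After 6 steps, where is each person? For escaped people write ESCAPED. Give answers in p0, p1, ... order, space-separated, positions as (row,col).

Step 1: p0:(0,0)->(1,0)->EXIT | p1:(4,1)->(3,1) | p2:(2,0)->(1,0)->EXIT | p3:(0,1)->(1,1) | p4:(0,3)->(1,3)
Step 2: p0:escaped | p1:(3,1)->(2,1) | p2:escaped | p3:(1,1)->(1,0)->EXIT | p4:(1,3)->(1,2)
Step 3: p0:escaped | p1:(2,1)->(1,1) | p2:escaped | p3:escaped | p4:(1,2)->(1,1)
Step 4: p0:escaped | p1:(1,1)->(1,0)->EXIT | p2:escaped | p3:escaped | p4:(1,1)->(1,0)->EXIT

ESCAPED ESCAPED ESCAPED ESCAPED ESCAPED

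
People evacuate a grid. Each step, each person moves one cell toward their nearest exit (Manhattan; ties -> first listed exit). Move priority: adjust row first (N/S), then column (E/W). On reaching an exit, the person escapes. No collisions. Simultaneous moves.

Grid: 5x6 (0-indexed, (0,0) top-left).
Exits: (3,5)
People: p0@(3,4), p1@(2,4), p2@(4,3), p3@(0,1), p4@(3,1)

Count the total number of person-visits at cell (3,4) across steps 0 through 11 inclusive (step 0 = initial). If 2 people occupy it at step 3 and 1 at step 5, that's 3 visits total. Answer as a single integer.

Answer: 5

Derivation:
Step 0: p0@(3,4) p1@(2,4) p2@(4,3) p3@(0,1) p4@(3,1) -> at (3,4): 1 [p0], cum=1
Step 1: p0@ESC p1@(3,4) p2@(3,3) p3@(1,1) p4@(3,2) -> at (3,4): 1 [p1], cum=2
Step 2: p0@ESC p1@ESC p2@(3,4) p3@(2,1) p4@(3,3) -> at (3,4): 1 [p2], cum=3
Step 3: p0@ESC p1@ESC p2@ESC p3@(3,1) p4@(3,4) -> at (3,4): 1 [p4], cum=4
Step 4: p0@ESC p1@ESC p2@ESC p3@(3,2) p4@ESC -> at (3,4): 0 [-], cum=4
Step 5: p0@ESC p1@ESC p2@ESC p3@(3,3) p4@ESC -> at (3,4): 0 [-], cum=4
Step 6: p0@ESC p1@ESC p2@ESC p3@(3,4) p4@ESC -> at (3,4): 1 [p3], cum=5
Step 7: p0@ESC p1@ESC p2@ESC p3@ESC p4@ESC -> at (3,4): 0 [-], cum=5
Total visits = 5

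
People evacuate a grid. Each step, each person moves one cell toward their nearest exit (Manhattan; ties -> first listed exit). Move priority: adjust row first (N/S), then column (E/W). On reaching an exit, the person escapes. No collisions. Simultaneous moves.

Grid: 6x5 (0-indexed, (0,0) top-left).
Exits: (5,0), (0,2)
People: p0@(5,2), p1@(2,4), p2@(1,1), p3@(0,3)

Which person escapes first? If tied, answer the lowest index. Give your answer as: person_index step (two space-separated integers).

Answer: 3 1

Derivation:
Step 1: p0:(5,2)->(5,1) | p1:(2,4)->(1,4) | p2:(1,1)->(0,1) | p3:(0,3)->(0,2)->EXIT
Step 2: p0:(5,1)->(5,0)->EXIT | p1:(1,4)->(0,4) | p2:(0,1)->(0,2)->EXIT | p3:escaped
Step 3: p0:escaped | p1:(0,4)->(0,3) | p2:escaped | p3:escaped
Step 4: p0:escaped | p1:(0,3)->(0,2)->EXIT | p2:escaped | p3:escaped
Exit steps: [2, 4, 2, 1]
First to escape: p3 at step 1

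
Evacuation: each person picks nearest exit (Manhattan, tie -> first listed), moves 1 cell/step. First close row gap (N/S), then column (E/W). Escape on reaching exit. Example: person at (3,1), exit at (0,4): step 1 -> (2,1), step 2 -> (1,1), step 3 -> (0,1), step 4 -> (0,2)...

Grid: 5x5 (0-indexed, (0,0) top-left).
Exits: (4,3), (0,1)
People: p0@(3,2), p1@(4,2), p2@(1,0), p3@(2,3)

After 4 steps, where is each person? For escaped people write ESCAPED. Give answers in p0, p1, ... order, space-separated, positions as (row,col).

Step 1: p0:(3,2)->(4,2) | p1:(4,2)->(4,3)->EXIT | p2:(1,0)->(0,0) | p3:(2,3)->(3,3)
Step 2: p0:(4,2)->(4,3)->EXIT | p1:escaped | p2:(0,0)->(0,1)->EXIT | p3:(3,3)->(4,3)->EXIT

ESCAPED ESCAPED ESCAPED ESCAPED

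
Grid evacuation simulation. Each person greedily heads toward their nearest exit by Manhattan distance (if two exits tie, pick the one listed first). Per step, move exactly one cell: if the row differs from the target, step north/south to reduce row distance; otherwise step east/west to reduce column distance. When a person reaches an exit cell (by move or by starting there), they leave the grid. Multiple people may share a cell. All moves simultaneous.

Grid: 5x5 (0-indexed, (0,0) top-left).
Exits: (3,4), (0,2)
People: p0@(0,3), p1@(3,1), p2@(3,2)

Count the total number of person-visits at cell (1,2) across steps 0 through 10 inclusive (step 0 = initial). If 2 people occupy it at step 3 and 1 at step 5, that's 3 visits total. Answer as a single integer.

Step 0: p0@(0,3) p1@(3,1) p2@(3,2) -> at (1,2): 0 [-], cum=0
Step 1: p0@ESC p1@(3,2) p2@(3,3) -> at (1,2): 0 [-], cum=0
Step 2: p0@ESC p1@(3,3) p2@ESC -> at (1,2): 0 [-], cum=0
Step 3: p0@ESC p1@ESC p2@ESC -> at (1,2): 0 [-], cum=0
Total visits = 0

Answer: 0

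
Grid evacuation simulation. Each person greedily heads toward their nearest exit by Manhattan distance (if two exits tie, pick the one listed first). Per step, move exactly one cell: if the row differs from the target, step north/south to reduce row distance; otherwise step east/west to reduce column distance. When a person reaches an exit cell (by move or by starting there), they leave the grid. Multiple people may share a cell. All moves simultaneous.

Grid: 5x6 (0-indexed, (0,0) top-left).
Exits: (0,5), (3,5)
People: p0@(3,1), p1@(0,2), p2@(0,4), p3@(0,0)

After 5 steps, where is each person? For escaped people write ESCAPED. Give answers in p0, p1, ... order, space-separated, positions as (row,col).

Step 1: p0:(3,1)->(3,2) | p1:(0,2)->(0,3) | p2:(0,4)->(0,5)->EXIT | p3:(0,0)->(0,1)
Step 2: p0:(3,2)->(3,3) | p1:(0,3)->(0,4) | p2:escaped | p3:(0,1)->(0,2)
Step 3: p0:(3,3)->(3,4) | p1:(0,4)->(0,5)->EXIT | p2:escaped | p3:(0,2)->(0,3)
Step 4: p0:(3,4)->(3,5)->EXIT | p1:escaped | p2:escaped | p3:(0,3)->(0,4)
Step 5: p0:escaped | p1:escaped | p2:escaped | p3:(0,4)->(0,5)->EXIT

ESCAPED ESCAPED ESCAPED ESCAPED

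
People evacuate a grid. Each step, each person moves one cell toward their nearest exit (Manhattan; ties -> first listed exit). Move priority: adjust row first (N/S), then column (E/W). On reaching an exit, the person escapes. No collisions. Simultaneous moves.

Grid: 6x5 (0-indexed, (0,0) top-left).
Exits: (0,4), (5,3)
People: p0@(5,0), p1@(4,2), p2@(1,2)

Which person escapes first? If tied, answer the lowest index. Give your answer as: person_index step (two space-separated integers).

Step 1: p0:(5,0)->(5,1) | p1:(4,2)->(5,2) | p2:(1,2)->(0,2)
Step 2: p0:(5,1)->(5,2) | p1:(5,2)->(5,3)->EXIT | p2:(0,2)->(0,3)
Step 3: p0:(5,2)->(5,3)->EXIT | p1:escaped | p2:(0,3)->(0,4)->EXIT
Exit steps: [3, 2, 3]
First to escape: p1 at step 2

Answer: 1 2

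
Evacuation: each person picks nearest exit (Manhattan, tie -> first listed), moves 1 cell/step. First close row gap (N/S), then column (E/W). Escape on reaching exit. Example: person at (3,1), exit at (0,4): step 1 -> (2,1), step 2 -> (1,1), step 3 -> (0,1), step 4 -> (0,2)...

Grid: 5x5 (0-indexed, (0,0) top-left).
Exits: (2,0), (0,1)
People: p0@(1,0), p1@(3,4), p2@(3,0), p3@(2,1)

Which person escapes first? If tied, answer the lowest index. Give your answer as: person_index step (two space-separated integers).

Step 1: p0:(1,0)->(2,0)->EXIT | p1:(3,4)->(2,4) | p2:(3,0)->(2,0)->EXIT | p3:(2,1)->(2,0)->EXIT
Step 2: p0:escaped | p1:(2,4)->(2,3) | p2:escaped | p3:escaped
Step 3: p0:escaped | p1:(2,3)->(2,2) | p2:escaped | p3:escaped
Step 4: p0:escaped | p1:(2,2)->(2,1) | p2:escaped | p3:escaped
Step 5: p0:escaped | p1:(2,1)->(2,0)->EXIT | p2:escaped | p3:escaped
Exit steps: [1, 5, 1, 1]
First to escape: p0 at step 1

Answer: 0 1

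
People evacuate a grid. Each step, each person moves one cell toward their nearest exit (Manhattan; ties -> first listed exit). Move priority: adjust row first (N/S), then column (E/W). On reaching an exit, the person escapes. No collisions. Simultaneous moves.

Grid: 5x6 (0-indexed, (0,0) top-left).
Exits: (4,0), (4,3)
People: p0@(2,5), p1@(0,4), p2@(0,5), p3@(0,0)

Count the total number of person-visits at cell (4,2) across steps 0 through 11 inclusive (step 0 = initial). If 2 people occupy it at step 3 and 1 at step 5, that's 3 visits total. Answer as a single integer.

Step 0: p0@(2,5) p1@(0,4) p2@(0,5) p3@(0,0) -> at (4,2): 0 [-], cum=0
Step 1: p0@(3,5) p1@(1,4) p2@(1,5) p3@(1,0) -> at (4,2): 0 [-], cum=0
Step 2: p0@(4,5) p1@(2,4) p2@(2,5) p3@(2,0) -> at (4,2): 0 [-], cum=0
Step 3: p0@(4,4) p1@(3,4) p2@(3,5) p3@(3,0) -> at (4,2): 0 [-], cum=0
Step 4: p0@ESC p1@(4,4) p2@(4,5) p3@ESC -> at (4,2): 0 [-], cum=0
Step 5: p0@ESC p1@ESC p2@(4,4) p3@ESC -> at (4,2): 0 [-], cum=0
Step 6: p0@ESC p1@ESC p2@ESC p3@ESC -> at (4,2): 0 [-], cum=0
Total visits = 0

Answer: 0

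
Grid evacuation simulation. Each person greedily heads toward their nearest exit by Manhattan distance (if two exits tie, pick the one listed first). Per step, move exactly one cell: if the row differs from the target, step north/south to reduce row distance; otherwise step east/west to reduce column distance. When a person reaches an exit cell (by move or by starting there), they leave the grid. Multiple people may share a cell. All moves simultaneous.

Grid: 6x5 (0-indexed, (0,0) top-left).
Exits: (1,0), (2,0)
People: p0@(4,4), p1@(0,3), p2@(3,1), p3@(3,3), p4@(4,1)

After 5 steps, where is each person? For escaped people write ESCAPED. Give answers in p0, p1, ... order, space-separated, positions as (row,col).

Step 1: p0:(4,4)->(3,4) | p1:(0,3)->(1,3) | p2:(3,1)->(2,1) | p3:(3,3)->(2,3) | p4:(4,1)->(3,1)
Step 2: p0:(3,4)->(2,4) | p1:(1,3)->(1,2) | p2:(2,1)->(2,0)->EXIT | p3:(2,3)->(2,2) | p4:(3,1)->(2,1)
Step 3: p0:(2,4)->(2,3) | p1:(1,2)->(1,1) | p2:escaped | p3:(2,2)->(2,1) | p4:(2,1)->(2,0)->EXIT
Step 4: p0:(2,3)->(2,2) | p1:(1,1)->(1,0)->EXIT | p2:escaped | p3:(2,1)->(2,0)->EXIT | p4:escaped
Step 5: p0:(2,2)->(2,1) | p1:escaped | p2:escaped | p3:escaped | p4:escaped

(2,1) ESCAPED ESCAPED ESCAPED ESCAPED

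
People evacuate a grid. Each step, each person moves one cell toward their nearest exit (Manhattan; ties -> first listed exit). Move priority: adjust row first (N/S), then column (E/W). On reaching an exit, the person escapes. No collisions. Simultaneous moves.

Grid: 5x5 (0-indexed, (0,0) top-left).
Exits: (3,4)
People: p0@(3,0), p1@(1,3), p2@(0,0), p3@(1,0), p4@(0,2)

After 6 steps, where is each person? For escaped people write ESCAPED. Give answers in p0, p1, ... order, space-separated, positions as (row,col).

Step 1: p0:(3,0)->(3,1) | p1:(1,3)->(2,3) | p2:(0,0)->(1,0) | p3:(1,0)->(2,0) | p4:(0,2)->(1,2)
Step 2: p0:(3,1)->(3,2) | p1:(2,3)->(3,3) | p2:(1,0)->(2,0) | p3:(2,0)->(3,0) | p4:(1,2)->(2,2)
Step 3: p0:(3,2)->(3,3) | p1:(3,3)->(3,4)->EXIT | p2:(2,0)->(3,0) | p3:(3,0)->(3,1) | p4:(2,2)->(3,2)
Step 4: p0:(3,3)->(3,4)->EXIT | p1:escaped | p2:(3,0)->(3,1) | p3:(3,1)->(3,2) | p4:(3,2)->(3,3)
Step 5: p0:escaped | p1:escaped | p2:(3,1)->(3,2) | p3:(3,2)->(3,3) | p4:(3,3)->(3,4)->EXIT
Step 6: p0:escaped | p1:escaped | p2:(3,2)->(3,3) | p3:(3,3)->(3,4)->EXIT | p4:escaped

ESCAPED ESCAPED (3,3) ESCAPED ESCAPED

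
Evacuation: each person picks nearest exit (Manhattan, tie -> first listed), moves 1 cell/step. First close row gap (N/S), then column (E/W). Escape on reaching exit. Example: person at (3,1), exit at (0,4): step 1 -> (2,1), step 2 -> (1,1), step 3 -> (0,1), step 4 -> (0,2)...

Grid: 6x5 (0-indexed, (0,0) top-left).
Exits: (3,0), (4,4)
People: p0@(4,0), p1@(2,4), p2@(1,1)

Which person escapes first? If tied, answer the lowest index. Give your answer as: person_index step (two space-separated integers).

Answer: 0 1

Derivation:
Step 1: p0:(4,0)->(3,0)->EXIT | p1:(2,4)->(3,4) | p2:(1,1)->(2,1)
Step 2: p0:escaped | p1:(3,4)->(4,4)->EXIT | p2:(2,1)->(3,1)
Step 3: p0:escaped | p1:escaped | p2:(3,1)->(3,0)->EXIT
Exit steps: [1, 2, 3]
First to escape: p0 at step 1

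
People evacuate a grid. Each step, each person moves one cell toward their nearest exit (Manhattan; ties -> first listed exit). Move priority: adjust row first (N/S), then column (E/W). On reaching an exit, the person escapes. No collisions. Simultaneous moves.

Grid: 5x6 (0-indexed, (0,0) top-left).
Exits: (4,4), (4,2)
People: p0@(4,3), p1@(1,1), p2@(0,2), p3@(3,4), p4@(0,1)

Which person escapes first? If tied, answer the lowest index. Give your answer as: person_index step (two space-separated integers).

Step 1: p0:(4,3)->(4,4)->EXIT | p1:(1,1)->(2,1) | p2:(0,2)->(1,2) | p3:(3,4)->(4,4)->EXIT | p4:(0,1)->(1,1)
Step 2: p0:escaped | p1:(2,1)->(3,1) | p2:(1,2)->(2,2) | p3:escaped | p4:(1,1)->(2,1)
Step 3: p0:escaped | p1:(3,1)->(4,1) | p2:(2,2)->(3,2) | p3:escaped | p4:(2,1)->(3,1)
Step 4: p0:escaped | p1:(4,1)->(4,2)->EXIT | p2:(3,2)->(4,2)->EXIT | p3:escaped | p4:(3,1)->(4,1)
Step 5: p0:escaped | p1:escaped | p2:escaped | p3:escaped | p4:(4,1)->(4,2)->EXIT
Exit steps: [1, 4, 4, 1, 5]
First to escape: p0 at step 1

Answer: 0 1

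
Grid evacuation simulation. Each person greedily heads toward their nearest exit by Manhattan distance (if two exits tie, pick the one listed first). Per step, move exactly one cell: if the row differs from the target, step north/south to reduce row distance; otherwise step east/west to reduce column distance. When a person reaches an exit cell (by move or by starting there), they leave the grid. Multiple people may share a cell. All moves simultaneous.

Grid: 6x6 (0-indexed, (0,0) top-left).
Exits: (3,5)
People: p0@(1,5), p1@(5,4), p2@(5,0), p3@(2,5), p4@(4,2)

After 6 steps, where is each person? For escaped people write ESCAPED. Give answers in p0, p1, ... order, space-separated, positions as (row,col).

Step 1: p0:(1,5)->(2,5) | p1:(5,4)->(4,4) | p2:(5,0)->(4,0) | p3:(2,5)->(3,5)->EXIT | p4:(4,2)->(3,2)
Step 2: p0:(2,5)->(3,5)->EXIT | p1:(4,4)->(3,4) | p2:(4,0)->(3,0) | p3:escaped | p4:(3,2)->(3,3)
Step 3: p0:escaped | p1:(3,4)->(3,5)->EXIT | p2:(3,0)->(3,1) | p3:escaped | p4:(3,3)->(3,4)
Step 4: p0:escaped | p1:escaped | p2:(3,1)->(3,2) | p3:escaped | p4:(3,4)->(3,5)->EXIT
Step 5: p0:escaped | p1:escaped | p2:(3,2)->(3,3) | p3:escaped | p4:escaped
Step 6: p0:escaped | p1:escaped | p2:(3,3)->(3,4) | p3:escaped | p4:escaped

ESCAPED ESCAPED (3,4) ESCAPED ESCAPED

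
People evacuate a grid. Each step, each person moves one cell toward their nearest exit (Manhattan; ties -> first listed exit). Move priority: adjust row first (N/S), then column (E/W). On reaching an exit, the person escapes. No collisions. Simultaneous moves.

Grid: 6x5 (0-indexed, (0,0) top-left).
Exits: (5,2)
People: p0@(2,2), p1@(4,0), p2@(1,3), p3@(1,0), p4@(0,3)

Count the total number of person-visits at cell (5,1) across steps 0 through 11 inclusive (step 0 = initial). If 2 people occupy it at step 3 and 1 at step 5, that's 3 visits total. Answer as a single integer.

Answer: 2

Derivation:
Step 0: p0@(2,2) p1@(4,0) p2@(1,3) p3@(1,0) p4@(0,3) -> at (5,1): 0 [-], cum=0
Step 1: p0@(3,2) p1@(5,0) p2@(2,3) p3@(2,0) p4@(1,3) -> at (5,1): 0 [-], cum=0
Step 2: p0@(4,2) p1@(5,1) p2@(3,3) p3@(3,0) p4@(2,3) -> at (5,1): 1 [p1], cum=1
Step 3: p0@ESC p1@ESC p2@(4,3) p3@(4,0) p4@(3,3) -> at (5,1): 0 [-], cum=1
Step 4: p0@ESC p1@ESC p2@(5,3) p3@(5,0) p4@(4,3) -> at (5,1): 0 [-], cum=1
Step 5: p0@ESC p1@ESC p2@ESC p3@(5,1) p4@(5,3) -> at (5,1): 1 [p3], cum=2
Step 6: p0@ESC p1@ESC p2@ESC p3@ESC p4@ESC -> at (5,1): 0 [-], cum=2
Total visits = 2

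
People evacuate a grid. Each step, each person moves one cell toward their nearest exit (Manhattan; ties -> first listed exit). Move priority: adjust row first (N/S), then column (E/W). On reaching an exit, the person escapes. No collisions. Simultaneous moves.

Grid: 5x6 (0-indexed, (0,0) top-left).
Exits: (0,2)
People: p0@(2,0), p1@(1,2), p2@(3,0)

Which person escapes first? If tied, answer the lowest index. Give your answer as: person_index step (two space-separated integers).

Answer: 1 1

Derivation:
Step 1: p0:(2,0)->(1,0) | p1:(1,2)->(0,2)->EXIT | p2:(3,0)->(2,0)
Step 2: p0:(1,0)->(0,0) | p1:escaped | p2:(2,0)->(1,0)
Step 3: p0:(0,0)->(0,1) | p1:escaped | p2:(1,0)->(0,0)
Step 4: p0:(0,1)->(0,2)->EXIT | p1:escaped | p2:(0,0)->(0,1)
Step 5: p0:escaped | p1:escaped | p2:(0,1)->(0,2)->EXIT
Exit steps: [4, 1, 5]
First to escape: p1 at step 1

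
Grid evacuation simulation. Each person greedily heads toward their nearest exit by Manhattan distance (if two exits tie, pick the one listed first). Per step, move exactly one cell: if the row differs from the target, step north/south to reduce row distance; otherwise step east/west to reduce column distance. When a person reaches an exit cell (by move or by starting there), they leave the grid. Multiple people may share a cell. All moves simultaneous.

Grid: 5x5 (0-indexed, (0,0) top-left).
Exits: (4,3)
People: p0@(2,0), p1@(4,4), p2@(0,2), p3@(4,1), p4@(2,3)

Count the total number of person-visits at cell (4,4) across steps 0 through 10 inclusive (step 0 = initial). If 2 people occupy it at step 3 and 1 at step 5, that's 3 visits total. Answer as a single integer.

Step 0: p0@(2,0) p1@(4,4) p2@(0,2) p3@(4,1) p4@(2,3) -> at (4,4): 1 [p1], cum=1
Step 1: p0@(3,0) p1@ESC p2@(1,2) p3@(4,2) p4@(3,3) -> at (4,4): 0 [-], cum=1
Step 2: p0@(4,0) p1@ESC p2@(2,2) p3@ESC p4@ESC -> at (4,4): 0 [-], cum=1
Step 3: p0@(4,1) p1@ESC p2@(3,2) p3@ESC p4@ESC -> at (4,4): 0 [-], cum=1
Step 4: p0@(4,2) p1@ESC p2@(4,2) p3@ESC p4@ESC -> at (4,4): 0 [-], cum=1
Step 5: p0@ESC p1@ESC p2@ESC p3@ESC p4@ESC -> at (4,4): 0 [-], cum=1
Total visits = 1

Answer: 1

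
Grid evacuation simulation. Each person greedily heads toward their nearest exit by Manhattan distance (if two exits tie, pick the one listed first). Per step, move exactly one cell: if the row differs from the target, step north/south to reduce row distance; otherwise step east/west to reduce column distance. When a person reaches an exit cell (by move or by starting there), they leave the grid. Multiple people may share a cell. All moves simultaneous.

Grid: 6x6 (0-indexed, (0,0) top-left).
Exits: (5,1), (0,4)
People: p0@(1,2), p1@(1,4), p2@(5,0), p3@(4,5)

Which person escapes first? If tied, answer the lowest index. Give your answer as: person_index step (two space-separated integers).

Answer: 1 1

Derivation:
Step 1: p0:(1,2)->(0,2) | p1:(1,4)->(0,4)->EXIT | p2:(5,0)->(5,1)->EXIT | p3:(4,5)->(5,5)
Step 2: p0:(0,2)->(0,3) | p1:escaped | p2:escaped | p3:(5,5)->(5,4)
Step 3: p0:(0,3)->(0,4)->EXIT | p1:escaped | p2:escaped | p3:(5,4)->(5,3)
Step 4: p0:escaped | p1:escaped | p2:escaped | p3:(5,3)->(5,2)
Step 5: p0:escaped | p1:escaped | p2:escaped | p3:(5,2)->(5,1)->EXIT
Exit steps: [3, 1, 1, 5]
First to escape: p1 at step 1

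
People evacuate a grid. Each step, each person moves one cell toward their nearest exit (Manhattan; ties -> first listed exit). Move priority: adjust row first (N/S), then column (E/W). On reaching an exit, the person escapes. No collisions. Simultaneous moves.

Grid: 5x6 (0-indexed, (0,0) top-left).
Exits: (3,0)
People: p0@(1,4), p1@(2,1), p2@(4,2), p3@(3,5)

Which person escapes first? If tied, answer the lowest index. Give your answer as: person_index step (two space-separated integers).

Step 1: p0:(1,4)->(2,4) | p1:(2,1)->(3,1) | p2:(4,2)->(3,2) | p3:(3,5)->(3,4)
Step 2: p0:(2,4)->(3,4) | p1:(3,1)->(3,0)->EXIT | p2:(3,2)->(3,1) | p3:(3,4)->(3,3)
Step 3: p0:(3,4)->(3,3) | p1:escaped | p2:(3,1)->(3,0)->EXIT | p3:(3,3)->(3,2)
Step 4: p0:(3,3)->(3,2) | p1:escaped | p2:escaped | p3:(3,2)->(3,1)
Step 5: p0:(3,2)->(3,1) | p1:escaped | p2:escaped | p3:(3,1)->(3,0)->EXIT
Step 6: p0:(3,1)->(3,0)->EXIT | p1:escaped | p2:escaped | p3:escaped
Exit steps: [6, 2, 3, 5]
First to escape: p1 at step 2

Answer: 1 2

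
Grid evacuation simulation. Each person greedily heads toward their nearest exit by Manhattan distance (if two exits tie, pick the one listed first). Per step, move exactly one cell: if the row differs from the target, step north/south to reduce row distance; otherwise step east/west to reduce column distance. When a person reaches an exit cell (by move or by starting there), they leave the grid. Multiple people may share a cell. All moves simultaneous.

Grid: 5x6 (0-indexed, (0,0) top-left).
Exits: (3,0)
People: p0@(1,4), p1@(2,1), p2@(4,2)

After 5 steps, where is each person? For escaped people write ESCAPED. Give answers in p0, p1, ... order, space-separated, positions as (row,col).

Step 1: p0:(1,4)->(2,4) | p1:(2,1)->(3,1) | p2:(4,2)->(3,2)
Step 2: p0:(2,4)->(3,4) | p1:(3,1)->(3,0)->EXIT | p2:(3,2)->(3,1)
Step 3: p0:(3,4)->(3,3) | p1:escaped | p2:(3,1)->(3,0)->EXIT
Step 4: p0:(3,3)->(3,2) | p1:escaped | p2:escaped
Step 5: p0:(3,2)->(3,1) | p1:escaped | p2:escaped

(3,1) ESCAPED ESCAPED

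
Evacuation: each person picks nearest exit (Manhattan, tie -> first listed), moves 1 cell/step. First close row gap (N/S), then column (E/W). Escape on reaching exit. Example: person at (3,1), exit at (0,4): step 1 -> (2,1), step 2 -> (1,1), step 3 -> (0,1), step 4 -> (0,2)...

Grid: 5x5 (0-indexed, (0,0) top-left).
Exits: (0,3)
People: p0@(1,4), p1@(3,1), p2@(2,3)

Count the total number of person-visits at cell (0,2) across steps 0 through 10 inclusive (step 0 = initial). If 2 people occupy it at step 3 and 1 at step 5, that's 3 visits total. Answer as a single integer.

Answer: 1

Derivation:
Step 0: p0@(1,4) p1@(3,1) p2@(2,3) -> at (0,2): 0 [-], cum=0
Step 1: p0@(0,4) p1@(2,1) p2@(1,3) -> at (0,2): 0 [-], cum=0
Step 2: p0@ESC p1@(1,1) p2@ESC -> at (0,2): 0 [-], cum=0
Step 3: p0@ESC p1@(0,1) p2@ESC -> at (0,2): 0 [-], cum=0
Step 4: p0@ESC p1@(0,2) p2@ESC -> at (0,2): 1 [p1], cum=1
Step 5: p0@ESC p1@ESC p2@ESC -> at (0,2): 0 [-], cum=1
Total visits = 1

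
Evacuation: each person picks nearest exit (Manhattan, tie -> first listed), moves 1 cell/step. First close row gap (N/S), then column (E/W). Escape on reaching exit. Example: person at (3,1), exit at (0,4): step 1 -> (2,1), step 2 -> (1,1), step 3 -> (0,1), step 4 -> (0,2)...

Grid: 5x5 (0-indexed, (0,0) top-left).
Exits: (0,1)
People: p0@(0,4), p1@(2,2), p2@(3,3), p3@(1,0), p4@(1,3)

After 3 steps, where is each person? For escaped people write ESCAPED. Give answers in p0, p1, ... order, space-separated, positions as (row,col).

Step 1: p0:(0,4)->(0,3) | p1:(2,2)->(1,2) | p2:(3,3)->(2,3) | p3:(1,0)->(0,0) | p4:(1,3)->(0,3)
Step 2: p0:(0,3)->(0,2) | p1:(1,2)->(0,2) | p2:(2,3)->(1,3) | p3:(0,0)->(0,1)->EXIT | p4:(0,3)->(0,2)
Step 3: p0:(0,2)->(0,1)->EXIT | p1:(0,2)->(0,1)->EXIT | p2:(1,3)->(0,3) | p3:escaped | p4:(0,2)->(0,1)->EXIT

ESCAPED ESCAPED (0,3) ESCAPED ESCAPED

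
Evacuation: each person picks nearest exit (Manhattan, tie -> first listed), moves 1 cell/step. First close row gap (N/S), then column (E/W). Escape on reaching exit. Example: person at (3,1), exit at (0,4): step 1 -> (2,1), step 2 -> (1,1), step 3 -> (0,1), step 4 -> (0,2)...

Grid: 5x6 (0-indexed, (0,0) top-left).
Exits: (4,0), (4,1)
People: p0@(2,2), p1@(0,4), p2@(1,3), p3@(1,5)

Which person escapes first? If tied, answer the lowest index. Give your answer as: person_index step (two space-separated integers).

Step 1: p0:(2,2)->(3,2) | p1:(0,4)->(1,4) | p2:(1,3)->(2,3) | p3:(1,5)->(2,5)
Step 2: p0:(3,2)->(4,2) | p1:(1,4)->(2,4) | p2:(2,3)->(3,3) | p3:(2,5)->(3,5)
Step 3: p0:(4,2)->(4,1)->EXIT | p1:(2,4)->(3,4) | p2:(3,3)->(4,3) | p3:(3,5)->(4,5)
Step 4: p0:escaped | p1:(3,4)->(4,4) | p2:(4,3)->(4,2) | p3:(4,5)->(4,4)
Step 5: p0:escaped | p1:(4,4)->(4,3) | p2:(4,2)->(4,1)->EXIT | p3:(4,4)->(4,3)
Step 6: p0:escaped | p1:(4,3)->(4,2) | p2:escaped | p3:(4,3)->(4,2)
Step 7: p0:escaped | p1:(4,2)->(4,1)->EXIT | p2:escaped | p3:(4,2)->(4,1)->EXIT
Exit steps: [3, 7, 5, 7]
First to escape: p0 at step 3

Answer: 0 3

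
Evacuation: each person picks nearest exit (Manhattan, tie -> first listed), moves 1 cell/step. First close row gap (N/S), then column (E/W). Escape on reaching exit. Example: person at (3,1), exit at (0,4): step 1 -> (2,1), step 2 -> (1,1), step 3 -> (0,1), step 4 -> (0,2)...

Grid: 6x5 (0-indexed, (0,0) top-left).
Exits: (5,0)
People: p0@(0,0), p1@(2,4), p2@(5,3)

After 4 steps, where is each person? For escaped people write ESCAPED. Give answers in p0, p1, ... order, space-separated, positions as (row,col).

Step 1: p0:(0,0)->(1,0) | p1:(2,4)->(3,4) | p2:(5,3)->(5,2)
Step 2: p0:(1,0)->(2,0) | p1:(3,4)->(4,4) | p2:(5,2)->(5,1)
Step 3: p0:(2,0)->(3,0) | p1:(4,4)->(5,4) | p2:(5,1)->(5,0)->EXIT
Step 4: p0:(3,0)->(4,0) | p1:(5,4)->(5,3) | p2:escaped

(4,0) (5,3) ESCAPED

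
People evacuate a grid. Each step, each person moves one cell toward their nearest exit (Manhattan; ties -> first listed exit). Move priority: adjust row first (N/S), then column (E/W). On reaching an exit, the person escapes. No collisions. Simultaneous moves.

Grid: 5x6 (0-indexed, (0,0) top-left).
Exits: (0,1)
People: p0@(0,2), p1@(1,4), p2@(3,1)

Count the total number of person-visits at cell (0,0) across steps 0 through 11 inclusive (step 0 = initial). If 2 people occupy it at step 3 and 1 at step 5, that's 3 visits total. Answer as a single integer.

Answer: 0

Derivation:
Step 0: p0@(0,2) p1@(1,4) p2@(3,1) -> at (0,0): 0 [-], cum=0
Step 1: p0@ESC p1@(0,4) p2@(2,1) -> at (0,0): 0 [-], cum=0
Step 2: p0@ESC p1@(0,3) p2@(1,1) -> at (0,0): 0 [-], cum=0
Step 3: p0@ESC p1@(0,2) p2@ESC -> at (0,0): 0 [-], cum=0
Step 4: p0@ESC p1@ESC p2@ESC -> at (0,0): 0 [-], cum=0
Total visits = 0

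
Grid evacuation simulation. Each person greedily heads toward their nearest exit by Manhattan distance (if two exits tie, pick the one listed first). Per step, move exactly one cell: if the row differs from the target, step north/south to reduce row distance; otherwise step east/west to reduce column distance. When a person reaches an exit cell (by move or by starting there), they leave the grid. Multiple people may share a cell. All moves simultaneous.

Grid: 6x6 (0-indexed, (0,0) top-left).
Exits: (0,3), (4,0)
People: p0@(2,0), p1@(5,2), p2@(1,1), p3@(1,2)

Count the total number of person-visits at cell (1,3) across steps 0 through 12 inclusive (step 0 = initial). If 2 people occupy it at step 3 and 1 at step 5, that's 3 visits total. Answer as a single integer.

Answer: 0

Derivation:
Step 0: p0@(2,0) p1@(5,2) p2@(1,1) p3@(1,2) -> at (1,3): 0 [-], cum=0
Step 1: p0@(3,0) p1@(4,2) p2@(0,1) p3@(0,2) -> at (1,3): 0 [-], cum=0
Step 2: p0@ESC p1@(4,1) p2@(0,2) p3@ESC -> at (1,3): 0 [-], cum=0
Step 3: p0@ESC p1@ESC p2@ESC p3@ESC -> at (1,3): 0 [-], cum=0
Total visits = 0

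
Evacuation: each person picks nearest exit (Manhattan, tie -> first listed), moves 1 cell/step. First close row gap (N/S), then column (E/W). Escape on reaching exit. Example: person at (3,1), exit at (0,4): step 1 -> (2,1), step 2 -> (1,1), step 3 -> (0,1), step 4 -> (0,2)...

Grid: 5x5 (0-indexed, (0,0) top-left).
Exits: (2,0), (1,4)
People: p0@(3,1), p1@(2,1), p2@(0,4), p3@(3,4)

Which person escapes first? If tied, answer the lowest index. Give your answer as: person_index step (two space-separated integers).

Step 1: p0:(3,1)->(2,1) | p1:(2,1)->(2,0)->EXIT | p2:(0,4)->(1,4)->EXIT | p3:(3,4)->(2,4)
Step 2: p0:(2,1)->(2,0)->EXIT | p1:escaped | p2:escaped | p3:(2,4)->(1,4)->EXIT
Exit steps: [2, 1, 1, 2]
First to escape: p1 at step 1

Answer: 1 1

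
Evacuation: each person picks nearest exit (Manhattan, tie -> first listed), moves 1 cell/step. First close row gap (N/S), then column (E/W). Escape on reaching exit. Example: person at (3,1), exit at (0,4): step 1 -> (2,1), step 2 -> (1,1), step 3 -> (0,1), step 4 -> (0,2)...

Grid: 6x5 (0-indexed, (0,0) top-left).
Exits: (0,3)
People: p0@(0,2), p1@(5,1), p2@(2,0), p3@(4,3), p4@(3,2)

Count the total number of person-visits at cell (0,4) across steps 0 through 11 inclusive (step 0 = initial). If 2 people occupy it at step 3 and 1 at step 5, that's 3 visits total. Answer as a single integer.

Step 0: p0@(0,2) p1@(5,1) p2@(2,0) p3@(4,3) p4@(3,2) -> at (0,4): 0 [-], cum=0
Step 1: p0@ESC p1@(4,1) p2@(1,0) p3@(3,3) p4@(2,2) -> at (0,4): 0 [-], cum=0
Step 2: p0@ESC p1@(3,1) p2@(0,0) p3@(2,3) p4@(1,2) -> at (0,4): 0 [-], cum=0
Step 3: p0@ESC p1@(2,1) p2@(0,1) p3@(1,3) p4@(0,2) -> at (0,4): 0 [-], cum=0
Step 4: p0@ESC p1@(1,1) p2@(0,2) p3@ESC p4@ESC -> at (0,4): 0 [-], cum=0
Step 5: p0@ESC p1@(0,1) p2@ESC p3@ESC p4@ESC -> at (0,4): 0 [-], cum=0
Step 6: p0@ESC p1@(0,2) p2@ESC p3@ESC p4@ESC -> at (0,4): 0 [-], cum=0
Step 7: p0@ESC p1@ESC p2@ESC p3@ESC p4@ESC -> at (0,4): 0 [-], cum=0
Total visits = 0

Answer: 0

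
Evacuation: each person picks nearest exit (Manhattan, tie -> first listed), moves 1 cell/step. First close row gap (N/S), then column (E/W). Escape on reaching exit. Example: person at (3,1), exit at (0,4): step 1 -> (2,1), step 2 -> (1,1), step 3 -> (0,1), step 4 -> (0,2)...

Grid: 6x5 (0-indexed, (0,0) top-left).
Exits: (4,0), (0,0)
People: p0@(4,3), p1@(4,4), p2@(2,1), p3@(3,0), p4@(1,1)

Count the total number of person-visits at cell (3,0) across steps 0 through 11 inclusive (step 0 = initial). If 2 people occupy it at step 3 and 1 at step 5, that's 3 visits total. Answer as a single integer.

Answer: 1

Derivation:
Step 0: p0@(4,3) p1@(4,4) p2@(2,1) p3@(3,0) p4@(1,1) -> at (3,0): 1 [p3], cum=1
Step 1: p0@(4,2) p1@(4,3) p2@(3,1) p3@ESC p4@(0,1) -> at (3,0): 0 [-], cum=1
Step 2: p0@(4,1) p1@(4,2) p2@(4,1) p3@ESC p4@ESC -> at (3,0): 0 [-], cum=1
Step 3: p0@ESC p1@(4,1) p2@ESC p3@ESC p4@ESC -> at (3,0): 0 [-], cum=1
Step 4: p0@ESC p1@ESC p2@ESC p3@ESC p4@ESC -> at (3,0): 0 [-], cum=1
Total visits = 1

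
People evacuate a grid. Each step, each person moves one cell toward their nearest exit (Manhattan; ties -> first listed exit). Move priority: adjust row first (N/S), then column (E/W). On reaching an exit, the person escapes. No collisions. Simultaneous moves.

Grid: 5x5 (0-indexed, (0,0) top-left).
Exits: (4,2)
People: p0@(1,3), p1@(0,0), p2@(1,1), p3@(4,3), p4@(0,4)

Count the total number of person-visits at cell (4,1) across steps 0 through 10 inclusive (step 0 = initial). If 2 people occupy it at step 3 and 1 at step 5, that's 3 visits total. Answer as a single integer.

Answer: 2

Derivation:
Step 0: p0@(1,3) p1@(0,0) p2@(1,1) p3@(4,3) p4@(0,4) -> at (4,1): 0 [-], cum=0
Step 1: p0@(2,3) p1@(1,0) p2@(2,1) p3@ESC p4@(1,4) -> at (4,1): 0 [-], cum=0
Step 2: p0@(3,3) p1@(2,0) p2@(3,1) p3@ESC p4@(2,4) -> at (4,1): 0 [-], cum=0
Step 3: p0@(4,3) p1@(3,0) p2@(4,1) p3@ESC p4@(3,4) -> at (4,1): 1 [p2], cum=1
Step 4: p0@ESC p1@(4,0) p2@ESC p3@ESC p4@(4,4) -> at (4,1): 0 [-], cum=1
Step 5: p0@ESC p1@(4,1) p2@ESC p3@ESC p4@(4,3) -> at (4,1): 1 [p1], cum=2
Step 6: p0@ESC p1@ESC p2@ESC p3@ESC p4@ESC -> at (4,1): 0 [-], cum=2
Total visits = 2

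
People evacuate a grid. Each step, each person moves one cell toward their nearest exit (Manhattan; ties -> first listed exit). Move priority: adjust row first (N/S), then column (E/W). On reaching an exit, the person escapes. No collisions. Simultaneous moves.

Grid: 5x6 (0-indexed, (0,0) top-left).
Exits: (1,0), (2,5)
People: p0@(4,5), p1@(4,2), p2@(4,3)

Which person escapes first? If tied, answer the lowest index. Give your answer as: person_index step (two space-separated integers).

Answer: 0 2

Derivation:
Step 1: p0:(4,5)->(3,5) | p1:(4,2)->(3,2) | p2:(4,3)->(3,3)
Step 2: p0:(3,5)->(2,5)->EXIT | p1:(3,2)->(2,2) | p2:(3,3)->(2,3)
Step 3: p0:escaped | p1:(2,2)->(1,2) | p2:(2,3)->(2,4)
Step 4: p0:escaped | p1:(1,2)->(1,1) | p2:(2,4)->(2,5)->EXIT
Step 5: p0:escaped | p1:(1,1)->(1,0)->EXIT | p2:escaped
Exit steps: [2, 5, 4]
First to escape: p0 at step 2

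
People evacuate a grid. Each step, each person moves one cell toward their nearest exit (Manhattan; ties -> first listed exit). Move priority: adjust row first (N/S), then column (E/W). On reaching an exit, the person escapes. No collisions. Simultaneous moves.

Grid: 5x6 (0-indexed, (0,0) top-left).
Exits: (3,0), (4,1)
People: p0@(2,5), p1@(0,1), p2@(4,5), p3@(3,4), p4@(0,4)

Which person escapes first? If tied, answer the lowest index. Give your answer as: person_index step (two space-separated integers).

Step 1: p0:(2,5)->(3,5) | p1:(0,1)->(1,1) | p2:(4,5)->(4,4) | p3:(3,4)->(3,3) | p4:(0,4)->(1,4)
Step 2: p0:(3,5)->(3,4) | p1:(1,1)->(2,1) | p2:(4,4)->(4,3) | p3:(3,3)->(3,2) | p4:(1,4)->(2,4)
Step 3: p0:(3,4)->(3,3) | p1:(2,1)->(3,1) | p2:(4,3)->(4,2) | p3:(3,2)->(3,1) | p4:(2,4)->(3,4)
Step 4: p0:(3,3)->(3,2) | p1:(3,1)->(3,0)->EXIT | p2:(4,2)->(4,1)->EXIT | p3:(3,1)->(3,0)->EXIT | p4:(3,4)->(3,3)
Step 5: p0:(3,2)->(3,1) | p1:escaped | p2:escaped | p3:escaped | p4:(3,3)->(3,2)
Step 6: p0:(3,1)->(3,0)->EXIT | p1:escaped | p2:escaped | p3:escaped | p4:(3,2)->(3,1)
Step 7: p0:escaped | p1:escaped | p2:escaped | p3:escaped | p4:(3,1)->(3,0)->EXIT
Exit steps: [6, 4, 4, 4, 7]
First to escape: p1 at step 4

Answer: 1 4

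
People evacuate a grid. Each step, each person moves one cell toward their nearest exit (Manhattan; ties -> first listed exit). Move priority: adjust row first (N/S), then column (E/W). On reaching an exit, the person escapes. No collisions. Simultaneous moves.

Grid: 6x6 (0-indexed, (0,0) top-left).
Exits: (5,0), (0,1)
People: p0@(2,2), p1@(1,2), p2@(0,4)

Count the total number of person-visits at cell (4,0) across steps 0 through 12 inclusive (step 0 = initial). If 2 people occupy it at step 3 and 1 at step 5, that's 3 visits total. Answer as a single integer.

Step 0: p0@(2,2) p1@(1,2) p2@(0,4) -> at (4,0): 0 [-], cum=0
Step 1: p0@(1,2) p1@(0,2) p2@(0,3) -> at (4,0): 0 [-], cum=0
Step 2: p0@(0,2) p1@ESC p2@(0,2) -> at (4,0): 0 [-], cum=0
Step 3: p0@ESC p1@ESC p2@ESC -> at (4,0): 0 [-], cum=0
Total visits = 0

Answer: 0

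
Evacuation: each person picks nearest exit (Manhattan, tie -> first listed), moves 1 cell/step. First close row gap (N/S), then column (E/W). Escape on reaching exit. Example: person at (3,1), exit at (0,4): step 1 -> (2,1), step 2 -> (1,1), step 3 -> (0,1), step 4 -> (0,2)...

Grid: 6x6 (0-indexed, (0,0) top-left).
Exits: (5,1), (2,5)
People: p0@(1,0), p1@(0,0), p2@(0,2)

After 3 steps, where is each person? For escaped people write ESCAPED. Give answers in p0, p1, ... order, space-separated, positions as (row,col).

Step 1: p0:(1,0)->(2,0) | p1:(0,0)->(1,0) | p2:(0,2)->(1,2)
Step 2: p0:(2,0)->(3,0) | p1:(1,0)->(2,0) | p2:(1,2)->(2,2)
Step 3: p0:(3,0)->(4,0) | p1:(2,0)->(3,0) | p2:(2,2)->(2,3)

(4,0) (3,0) (2,3)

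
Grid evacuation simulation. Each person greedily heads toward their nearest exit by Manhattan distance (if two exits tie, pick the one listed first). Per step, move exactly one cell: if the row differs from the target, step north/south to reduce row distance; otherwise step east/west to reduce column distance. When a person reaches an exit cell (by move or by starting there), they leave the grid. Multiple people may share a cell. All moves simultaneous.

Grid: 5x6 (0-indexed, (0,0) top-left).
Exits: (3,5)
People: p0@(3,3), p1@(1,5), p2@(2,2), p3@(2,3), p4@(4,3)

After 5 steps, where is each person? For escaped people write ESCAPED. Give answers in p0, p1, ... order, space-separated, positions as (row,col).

Step 1: p0:(3,3)->(3,4) | p1:(1,5)->(2,5) | p2:(2,2)->(3,2) | p3:(2,3)->(3,3) | p4:(4,3)->(3,3)
Step 2: p0:(3,4)->(3,5)->EXIT | p1:(2,5)->(3,5)->EXIT | p2:(3,2)->(3,3) | p3:(3,3)->(3,4) | p4:(3,3)->(3,4)
Step 3: p0:escaped | p1:escaped | p2:(3,3)->(3,4) | p3:(3,4)->(3,5)->EXIT | p4:(3,4)->(3,5)->EXIT
Step 4: p0:escaped | p1:escaped | p2:(3,4)->(3,5)->EXIT | p3:escaped | p4:escaped

ESCAPED ESCAPED ESCAPED ESCAPED ESCAPED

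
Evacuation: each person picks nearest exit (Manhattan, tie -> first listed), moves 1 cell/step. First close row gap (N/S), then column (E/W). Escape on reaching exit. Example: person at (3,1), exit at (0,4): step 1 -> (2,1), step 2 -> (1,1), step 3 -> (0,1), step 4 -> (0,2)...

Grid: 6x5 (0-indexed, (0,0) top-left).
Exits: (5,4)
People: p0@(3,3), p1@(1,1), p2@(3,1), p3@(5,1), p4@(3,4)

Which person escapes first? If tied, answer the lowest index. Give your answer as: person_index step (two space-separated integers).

Answer: 4 2

Derivation:
Step 1: p0:(3,3)->(4,3) | p1:(1,1)->(2,1) | p2:(3,1)->(4,1) | p3:(5,1)->(5,2) | p4:(3,4)->(4,4)
Step 2: p0:(4,3)->(5,3) | p1:(2,1)->(3,1) | p2:(4,1)->(5,1) | p3:(5,2)->(5,3) | p4:(4,4)->(5,4)->EXIT
Step 3: p0:(5,3)->(5,4)->EXIT | p1:(3,1)->(4,1) | p2:(5,1)->(5,2) | p3:(5,3)->(5,4)->EXIT | p4:escaped
Step 4: p0:escaped | p1:(4,1)->(5,1) | p2:(5,2)->(5,3) | p3:escaped | p4:escaped
Step 5: p0:escaped | p1:(5,1)->(5,2) | p2:(5,3)->(5,4)->EXIT | p3:escaped | p4:escaped
Step 6: p0:escaped | p1:(5,2)->(5,3) | p2:escaped | p3:escaped | p4:escaped
Step 7: p0:escaped | p1:(5,3)->(5,4)->EXIT | p2:escaped | p3:escaped | p4:escaped
Exit steps: [3, 7, 5, 3, 2]
First to escape: p4 at step 2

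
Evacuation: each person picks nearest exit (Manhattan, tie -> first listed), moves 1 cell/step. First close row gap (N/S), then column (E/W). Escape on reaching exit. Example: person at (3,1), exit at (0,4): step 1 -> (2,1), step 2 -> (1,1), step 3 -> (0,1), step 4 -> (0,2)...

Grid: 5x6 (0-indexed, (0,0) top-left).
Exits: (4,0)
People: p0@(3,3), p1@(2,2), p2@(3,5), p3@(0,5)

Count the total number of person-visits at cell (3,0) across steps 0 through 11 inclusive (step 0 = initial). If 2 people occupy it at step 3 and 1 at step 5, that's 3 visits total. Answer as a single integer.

Step 0: p0@(3,3) p1@(2,2) p2@(3,5) p3@(0,5) -> at (3,0): 0 [-], cum=0
Step 1: p0@(4,3) p1@(3,2) p2@(4,5) p3@(1,5) -> at (3,0): 0 [-], cum=0
Step 2: p0@(4,2) p1@(4,2) p2@(4,4) p3@(2,5) -> at (3,0): 0 [-], cum=0
Step 3: p0@(4,1) p1@(4,1) p2@(4,3) p3@(3,5) -> at (3,0): 0 [-], cum=0
Step 4: p0@ESC p1@ESC p2@(4,2) p3@(4,5) -> at (3,0): 0 [-], cum=0
Step 5: p0@ESC p1@ESC p2@(4,1) p3@(4,4) -> at (3,0): 0 [-], cum=0
Step 6: p0@ESC p1@ESC p2@ESC p3@(4,3) -> at (3,0): 0 [-], cum=0
Step 7: p0@ESC p1@ESC p2@ESC p3@(4,2) -> at (3,0): 0 [-], cum=0
Step 8: p0@ESC p1@ESC p2@ESC p3@(4,1) -> at (3,0): 0 [-], cum=0
Step 9: p0@ESC p1@ESC p2@ESC p3@ESC -> at (3,0): 0 [-], cum=0
Total visits = 0

Answer: 0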